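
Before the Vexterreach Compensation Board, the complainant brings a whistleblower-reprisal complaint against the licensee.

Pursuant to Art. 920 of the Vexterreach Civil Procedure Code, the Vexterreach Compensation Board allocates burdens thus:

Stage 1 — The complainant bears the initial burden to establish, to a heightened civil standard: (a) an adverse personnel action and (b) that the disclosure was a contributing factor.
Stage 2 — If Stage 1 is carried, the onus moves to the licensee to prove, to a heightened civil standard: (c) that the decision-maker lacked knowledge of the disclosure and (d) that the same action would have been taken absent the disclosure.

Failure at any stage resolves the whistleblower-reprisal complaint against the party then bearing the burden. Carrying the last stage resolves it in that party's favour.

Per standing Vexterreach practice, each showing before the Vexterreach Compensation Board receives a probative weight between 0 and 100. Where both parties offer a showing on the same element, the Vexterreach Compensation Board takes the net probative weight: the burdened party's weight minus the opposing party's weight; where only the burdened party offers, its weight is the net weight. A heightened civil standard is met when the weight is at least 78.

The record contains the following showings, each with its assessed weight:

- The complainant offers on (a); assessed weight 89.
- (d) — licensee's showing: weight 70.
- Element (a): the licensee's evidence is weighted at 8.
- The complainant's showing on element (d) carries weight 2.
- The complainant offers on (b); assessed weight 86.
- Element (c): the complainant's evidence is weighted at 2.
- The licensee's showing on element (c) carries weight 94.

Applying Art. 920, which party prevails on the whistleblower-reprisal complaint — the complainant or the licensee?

complainant

Stage 1 — burden on complainant; standard: a heightened civil standard (weight is at least 78).
    (a): 89 − 8 = 81 ≥ 78 [met]
    (b): 86 ≥ 78 [met]
  Stage 1 is satisfied; the onus moves to the licensee.
Stage 2 — burden on licensee; standard: a heightened civil standard (weight is at least 78).
    (c): 94 − 2 = 92 ≥ 78 [met]
    (d): 70 − 2 = 68 < 78 [not met]
  Not every element is met, so the licensee fails to carry Stage 2.
So the complainant prevails.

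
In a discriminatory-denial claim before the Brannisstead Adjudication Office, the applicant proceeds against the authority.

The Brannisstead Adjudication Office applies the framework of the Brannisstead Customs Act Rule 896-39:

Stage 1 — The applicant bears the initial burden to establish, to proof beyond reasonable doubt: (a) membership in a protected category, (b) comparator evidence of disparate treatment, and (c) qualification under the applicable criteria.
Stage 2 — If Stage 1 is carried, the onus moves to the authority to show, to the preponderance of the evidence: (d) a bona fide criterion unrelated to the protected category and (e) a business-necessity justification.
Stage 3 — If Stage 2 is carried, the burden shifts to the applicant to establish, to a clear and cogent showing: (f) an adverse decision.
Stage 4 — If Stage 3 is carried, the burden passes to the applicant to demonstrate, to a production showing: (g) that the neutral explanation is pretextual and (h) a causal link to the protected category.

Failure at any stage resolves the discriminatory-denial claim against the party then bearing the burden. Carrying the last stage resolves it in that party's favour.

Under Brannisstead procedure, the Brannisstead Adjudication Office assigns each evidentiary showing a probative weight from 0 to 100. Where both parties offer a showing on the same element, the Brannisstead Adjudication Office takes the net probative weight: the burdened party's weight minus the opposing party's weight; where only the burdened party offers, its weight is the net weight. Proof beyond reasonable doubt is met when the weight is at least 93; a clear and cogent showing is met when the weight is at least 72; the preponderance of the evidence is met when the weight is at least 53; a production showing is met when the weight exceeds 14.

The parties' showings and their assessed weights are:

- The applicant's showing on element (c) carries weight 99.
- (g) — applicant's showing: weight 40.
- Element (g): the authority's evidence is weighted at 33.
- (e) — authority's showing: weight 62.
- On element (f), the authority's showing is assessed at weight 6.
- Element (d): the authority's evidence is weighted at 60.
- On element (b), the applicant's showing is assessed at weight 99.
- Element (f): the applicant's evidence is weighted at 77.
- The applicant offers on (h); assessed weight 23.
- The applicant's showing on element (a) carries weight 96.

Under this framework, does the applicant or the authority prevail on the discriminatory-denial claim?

At Stage 1 the applicant must meet proof beyond reasonable doubt (weight is at least 93): on (a) the weight is 96, ≥ 93, so (a) meets the standard; on (b) the weight is 99, which does reach 93, so (b) meets the standard; on (c) the weight is 99, ≥ 93, so (c) meets the standard.
  Stage 1 carried; the burden shifts to the authority.
At Stage 2 the authority must meet the preponderance of the evidence (weight is at least 53): on (d) the weight is 60, which does reach 53, so (d) meets the standard; on (e) the weight is 62, ≥ 53, so (e) meets the standard.
  Stage 2 is satisfied; the onus moves to the applicant.
At Stage 3 the applicant must meet a clear and cogent showing (weight is at least 72): on (f) the weight is 77 less the opposing 6 gives net 71, < 72, so (f) does not meet the standard.
  Not every element is met, so the applicant fails to carry Stage 3.
The authority prevails.

authority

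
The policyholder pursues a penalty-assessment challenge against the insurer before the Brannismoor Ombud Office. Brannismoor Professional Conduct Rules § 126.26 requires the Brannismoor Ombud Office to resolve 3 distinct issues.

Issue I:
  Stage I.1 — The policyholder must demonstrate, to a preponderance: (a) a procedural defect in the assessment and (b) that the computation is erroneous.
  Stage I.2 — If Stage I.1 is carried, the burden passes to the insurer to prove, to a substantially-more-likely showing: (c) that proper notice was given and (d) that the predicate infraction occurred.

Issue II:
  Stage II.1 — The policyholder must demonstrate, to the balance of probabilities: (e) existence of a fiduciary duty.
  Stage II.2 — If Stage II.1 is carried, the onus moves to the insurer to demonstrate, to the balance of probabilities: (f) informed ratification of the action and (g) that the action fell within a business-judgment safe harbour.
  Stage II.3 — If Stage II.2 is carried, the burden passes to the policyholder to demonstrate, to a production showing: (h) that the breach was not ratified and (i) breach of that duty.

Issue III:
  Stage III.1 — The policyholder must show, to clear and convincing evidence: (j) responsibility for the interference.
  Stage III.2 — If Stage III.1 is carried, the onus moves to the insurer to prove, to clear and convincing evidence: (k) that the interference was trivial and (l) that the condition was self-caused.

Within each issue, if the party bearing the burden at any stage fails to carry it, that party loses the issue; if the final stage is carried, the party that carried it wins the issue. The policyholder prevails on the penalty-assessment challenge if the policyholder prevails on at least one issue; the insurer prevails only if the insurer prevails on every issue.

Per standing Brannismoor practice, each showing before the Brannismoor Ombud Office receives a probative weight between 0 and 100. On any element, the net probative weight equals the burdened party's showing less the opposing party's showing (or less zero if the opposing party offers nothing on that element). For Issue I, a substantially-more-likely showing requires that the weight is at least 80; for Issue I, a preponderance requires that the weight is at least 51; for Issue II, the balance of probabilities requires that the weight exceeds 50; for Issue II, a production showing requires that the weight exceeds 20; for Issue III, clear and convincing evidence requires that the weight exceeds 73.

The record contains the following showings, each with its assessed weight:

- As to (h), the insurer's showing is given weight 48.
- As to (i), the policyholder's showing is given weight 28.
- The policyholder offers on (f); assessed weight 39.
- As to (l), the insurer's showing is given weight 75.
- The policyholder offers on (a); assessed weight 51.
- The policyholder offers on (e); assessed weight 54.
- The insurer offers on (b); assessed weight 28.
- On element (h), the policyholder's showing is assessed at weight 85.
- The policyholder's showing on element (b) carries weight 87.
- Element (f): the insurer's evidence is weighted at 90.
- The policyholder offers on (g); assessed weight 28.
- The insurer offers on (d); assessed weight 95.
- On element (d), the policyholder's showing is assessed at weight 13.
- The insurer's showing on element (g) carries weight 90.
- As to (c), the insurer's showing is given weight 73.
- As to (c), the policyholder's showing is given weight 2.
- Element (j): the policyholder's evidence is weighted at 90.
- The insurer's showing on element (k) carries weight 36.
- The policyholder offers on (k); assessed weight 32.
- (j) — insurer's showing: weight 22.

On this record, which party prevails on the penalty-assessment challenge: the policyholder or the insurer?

policyholder

— Issue I —
Stage I.1 (policyholder, a preponderance, weight is at least 51): (a) 51 ≥ 51 — meets; (b) net 87−28=59 ≥ 51 — meets.
  All elements met. The burden passes to the insurer.
Stage I.2 (insurer, a substantially-more-likely showing, weight is at least 80): (c) net 73−2=71 < 80 — fails; (d) net 95−13=82 ≥ 80 — meets.
  Stage I.2 not carried; the insurer fails its burden.
The analysis ends at Stage I.2; the policyholder prevails on this issue.
— Issue II —
At Stage II.1 the policyholder must meet the balance of probabilities (weight exceeds 50): on (e) the weight is 54, which does exceed 50, so (e) meets the standard.
  The policyholder carries Stage II.1; the insurer now bears the burden.
At Stage II.2 the insurer must meet the balance of probabilities (weight exceeds 50): on (f) the weight is 90 less the opposing 39 gives net 51, > 50, so (f) meets the standard; on (g) the weight is 90 less the opposing 28 gives net 62, which does exceed 50, so (g) meets the standard.
  All elements met. The burden passes to the policyholder.
At Stage II.3 the policyholder must meet a production showing (weight exceeds 20): on (h) the weight is 85 less the opposing 48 gives net 37, which does exceed 20, so (h) meets the standard; on (i) the weight is 28, > 20, so (i) meets the standard.
  All elements met at the final stage.
All stages carried — the policyholder prevails on this issue.
— Issue III —
At Stage III.1 the policyholder must meet clear and convincing evidence (weight exceeds 73): on (j) the weight is 90 less the opposing 22 gives net 68, which does not exceed 73, so (j) does not meet the standard.
  Not every element is met, so the policyholder fails to carry Stage III.1.
The analysis ends at Stage III.1; the insurer prevails on this issue.
Per-issue: Issue I → policyholder; Issue II → policyholder; Issue III → insurer. The policyholder must prevail on at least one issue; overall, the policyholder prevails.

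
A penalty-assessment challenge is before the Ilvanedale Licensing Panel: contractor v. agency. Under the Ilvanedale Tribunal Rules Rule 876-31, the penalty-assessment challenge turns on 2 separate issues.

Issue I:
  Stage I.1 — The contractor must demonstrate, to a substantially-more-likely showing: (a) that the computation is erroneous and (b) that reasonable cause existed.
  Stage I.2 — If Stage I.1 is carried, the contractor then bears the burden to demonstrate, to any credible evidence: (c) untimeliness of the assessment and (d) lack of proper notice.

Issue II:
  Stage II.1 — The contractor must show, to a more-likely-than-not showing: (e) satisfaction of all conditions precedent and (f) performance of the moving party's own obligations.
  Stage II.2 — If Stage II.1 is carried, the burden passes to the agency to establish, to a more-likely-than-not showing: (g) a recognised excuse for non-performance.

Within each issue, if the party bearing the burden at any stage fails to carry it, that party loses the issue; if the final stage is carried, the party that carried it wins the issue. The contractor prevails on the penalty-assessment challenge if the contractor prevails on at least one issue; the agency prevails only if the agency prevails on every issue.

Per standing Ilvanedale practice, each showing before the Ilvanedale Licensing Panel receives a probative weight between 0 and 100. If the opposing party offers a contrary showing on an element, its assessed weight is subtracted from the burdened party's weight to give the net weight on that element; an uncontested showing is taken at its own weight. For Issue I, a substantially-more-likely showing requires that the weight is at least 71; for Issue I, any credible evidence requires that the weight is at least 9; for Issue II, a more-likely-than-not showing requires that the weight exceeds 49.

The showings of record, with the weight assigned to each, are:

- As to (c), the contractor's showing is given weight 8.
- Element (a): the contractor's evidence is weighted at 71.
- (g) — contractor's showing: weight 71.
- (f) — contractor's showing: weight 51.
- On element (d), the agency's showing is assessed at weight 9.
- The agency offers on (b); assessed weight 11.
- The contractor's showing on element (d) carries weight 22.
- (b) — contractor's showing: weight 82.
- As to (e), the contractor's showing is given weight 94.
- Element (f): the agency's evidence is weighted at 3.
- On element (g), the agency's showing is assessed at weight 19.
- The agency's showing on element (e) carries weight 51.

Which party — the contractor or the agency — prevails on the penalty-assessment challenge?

agency

— Issue I —
Stage I.1 — burden on contractor; standard: a substantially-more-likely showing (weight is at least 71).
    (a): 71 ≥ 71 [met]
    (b): 82 − 11 = 71 ≥ 71 [met]
  Stage I.1 is satisfied; the contractor continues to bear the burden.
Stage I.2 — burden on contractor; standard: any credible evidence (weight is at least 9).
    (c): 8 < 9 [not met]
    (d): 22 − 9 = 13 ≥ 9 [met]
  The contractor does not carry Stage I.2.
The analysis ends at Stage I.2; the agency prevails on this issue.
— Issue II —
At Stage II.1 the contractor must meet a more-likely-than-not showing (weight exceeds 49): on (e) the weight is 94 less the opposing 51 gives net 43, which does not exceed 49, so (e) does not meet the standard; on (f) the weight is 51 less the opposing 3 gives net 48, ≤ 49, so (f) does not meet the standard.
  The contractor does not carry Stage II.1.
The analysis ends at Stage II.1; the agency prevails on this issue.
Per-issue: Issue I → agency; Issue II → agency. The contractor must prevail on at least one issue; overall, the agency prevails.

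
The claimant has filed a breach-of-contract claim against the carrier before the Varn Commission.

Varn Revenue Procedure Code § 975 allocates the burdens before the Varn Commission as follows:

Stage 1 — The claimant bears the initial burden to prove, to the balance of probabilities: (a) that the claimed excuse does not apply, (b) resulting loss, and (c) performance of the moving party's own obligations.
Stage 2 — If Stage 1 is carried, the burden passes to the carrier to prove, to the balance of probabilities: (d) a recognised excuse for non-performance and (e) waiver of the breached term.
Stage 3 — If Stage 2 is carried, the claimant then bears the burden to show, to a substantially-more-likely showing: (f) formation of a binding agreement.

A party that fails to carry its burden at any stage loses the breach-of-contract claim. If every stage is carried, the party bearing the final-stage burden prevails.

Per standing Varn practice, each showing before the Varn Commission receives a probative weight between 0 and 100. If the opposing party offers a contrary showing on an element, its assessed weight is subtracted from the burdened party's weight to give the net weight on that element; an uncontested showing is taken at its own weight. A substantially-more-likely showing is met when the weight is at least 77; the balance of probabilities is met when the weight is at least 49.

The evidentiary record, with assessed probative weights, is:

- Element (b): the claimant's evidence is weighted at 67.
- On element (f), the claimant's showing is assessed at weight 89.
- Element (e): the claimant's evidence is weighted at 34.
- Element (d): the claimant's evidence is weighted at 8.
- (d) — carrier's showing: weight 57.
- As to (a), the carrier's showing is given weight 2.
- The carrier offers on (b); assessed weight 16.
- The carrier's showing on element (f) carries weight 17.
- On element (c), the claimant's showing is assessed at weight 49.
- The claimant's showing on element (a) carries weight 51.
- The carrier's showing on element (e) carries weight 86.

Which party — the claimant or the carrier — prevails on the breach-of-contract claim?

At Stage 1 the claimant must meet the balance of probabilities (weight is at least 49): on (a) the weight is 51 less the opposing 2 gives net 49, ≥ 49, so (a) meets the standard; on (b) the weight is 67 less the opposing 16 gives net 51, ≥ 49, so (b) meets the standard; on (c) the weight is 49, ≥ 49, so (c) meets the standard.
  Stage 1 carried; the burden shifts to the carrier.
At Stage 2 the carrier must meet the balance of probabilities (weight is at least 49): on (d) the weight is 57 less the opposing 8 gives net 49, ≥ 49, so (d) meets the standard; on (e) the weight is 86 less the opposing 34 gives net 52, ≥ 49, so (e) meets the standard.
  Stage 2 is satisfied; the onus moves to the claimant.
At Stage 3 the claimant must meet a substantially-more-likely showing (weight is at least 77): on (f) the weight is 89 less the opposing 17 gives net 72, which does not reach 77, so (f) does not meet the standard.
  Stage 3 not carried; the claimant fails its burden.
So the carrier prevails.

carrier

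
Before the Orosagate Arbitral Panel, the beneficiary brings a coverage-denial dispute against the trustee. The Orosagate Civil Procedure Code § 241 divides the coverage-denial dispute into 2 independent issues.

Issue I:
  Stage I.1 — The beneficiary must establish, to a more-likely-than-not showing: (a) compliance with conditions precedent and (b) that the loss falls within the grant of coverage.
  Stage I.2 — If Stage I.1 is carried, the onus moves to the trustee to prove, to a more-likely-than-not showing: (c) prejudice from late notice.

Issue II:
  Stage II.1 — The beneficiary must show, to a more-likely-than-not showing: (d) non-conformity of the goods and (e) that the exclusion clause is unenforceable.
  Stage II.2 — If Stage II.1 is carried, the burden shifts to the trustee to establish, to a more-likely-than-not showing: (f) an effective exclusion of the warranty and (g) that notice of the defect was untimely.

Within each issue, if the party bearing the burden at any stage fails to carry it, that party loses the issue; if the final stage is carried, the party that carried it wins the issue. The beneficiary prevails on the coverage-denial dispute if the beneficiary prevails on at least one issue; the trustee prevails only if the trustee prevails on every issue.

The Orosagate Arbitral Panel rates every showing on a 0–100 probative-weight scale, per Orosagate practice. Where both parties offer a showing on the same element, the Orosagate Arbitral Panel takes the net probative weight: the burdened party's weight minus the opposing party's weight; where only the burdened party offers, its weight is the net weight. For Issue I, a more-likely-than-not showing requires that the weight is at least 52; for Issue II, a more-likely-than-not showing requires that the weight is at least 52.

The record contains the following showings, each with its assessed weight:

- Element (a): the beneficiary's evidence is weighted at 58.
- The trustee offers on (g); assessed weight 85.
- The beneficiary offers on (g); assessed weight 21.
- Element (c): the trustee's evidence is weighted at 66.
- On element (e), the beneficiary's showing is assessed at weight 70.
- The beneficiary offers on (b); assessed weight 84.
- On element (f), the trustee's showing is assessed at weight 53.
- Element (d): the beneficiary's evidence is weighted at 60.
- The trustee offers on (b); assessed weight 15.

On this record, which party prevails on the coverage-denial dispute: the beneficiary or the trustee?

— Issue I —
Stage I.1 — burden on beneficiary; standard: a more-likely-than-not showing (weight is at least 52).
    (a): 58 ≥ 52 [met]
    (b): 84 − 15 = 69 ≥ 52 [met]
  Stage I.1 is satisfied; the onus moves to the trustee.
Stage I.2 — burden on trustee; standard: a more-likely-than-not showing (weight is at least 52).
    (c): 66 ≥ 52 [met]
  The trustee carries the last stage.
With every stage satisfied, the trustee prevails on this issue.
— Issue II —
Stage II.1 — burden on beneficiary; standard: a more-likely-than-not showing (weight is at least 52).
    (d): 60 ≥ 52 [met]
    (e): 70 ≥ 52 [met]
  All elements met. The burden passes to the trustee.
Stage II.2 — burden on trustee; standard: a more-likely-than-not showing (weight is at least 52).
    (f): 53 ≥ 52 [met]
    (g): 85 − 21 = 64 ≥ 52 [met]
  All elements met at the final stage.
All stages carried — the trustee prevails on this issue.
Per-issue: Issue I → trustee; Issue II → trustee. The beneficiary must prevail on at least one issue; overall, the trustee prevails.

trustee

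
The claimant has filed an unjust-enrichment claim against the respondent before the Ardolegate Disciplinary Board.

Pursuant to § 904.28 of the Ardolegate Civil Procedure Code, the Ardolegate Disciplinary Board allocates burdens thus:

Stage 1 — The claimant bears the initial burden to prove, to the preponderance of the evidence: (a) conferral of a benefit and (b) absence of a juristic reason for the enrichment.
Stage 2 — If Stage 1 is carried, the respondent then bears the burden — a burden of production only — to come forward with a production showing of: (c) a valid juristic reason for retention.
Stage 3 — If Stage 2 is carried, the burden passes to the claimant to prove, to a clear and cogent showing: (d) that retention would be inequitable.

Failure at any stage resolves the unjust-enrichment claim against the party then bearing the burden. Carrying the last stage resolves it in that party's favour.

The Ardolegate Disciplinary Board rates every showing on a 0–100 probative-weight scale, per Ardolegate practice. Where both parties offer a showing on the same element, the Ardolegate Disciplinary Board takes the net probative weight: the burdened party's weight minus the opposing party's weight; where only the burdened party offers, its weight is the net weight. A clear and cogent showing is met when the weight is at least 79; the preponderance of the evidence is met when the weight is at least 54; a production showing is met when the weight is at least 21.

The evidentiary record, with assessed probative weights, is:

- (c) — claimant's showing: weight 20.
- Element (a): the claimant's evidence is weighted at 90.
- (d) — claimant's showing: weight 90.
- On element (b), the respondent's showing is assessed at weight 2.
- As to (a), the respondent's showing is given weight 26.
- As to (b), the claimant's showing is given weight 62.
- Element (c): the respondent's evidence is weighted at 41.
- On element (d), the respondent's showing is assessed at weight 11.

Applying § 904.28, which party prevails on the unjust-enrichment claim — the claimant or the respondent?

Stage 1 — burden on claimant; standard: the preponderance of the evidence (weight is at least 54).
    (a): 90 − 26 = 64 ≥ 54 [met]
    (b): 62 − 2 = 60 ≥ 54 [met]
  All elements met. The burden passes to the respondent.
Stage 2 — burden on respondent; standard: a production showing (weight is at least 21).
    (c): 41 − 20 = 21 ≥ 21 [met]
  The respondent carries Stage 2; the claimant now bears the burden.
Stage 3 — burden on claimant; standard: a clear and cogent showing (weight is at least 79).
    (d): 90 − 11 = 79 ≥ 79 [met]
  Stage 3 carried; the final stage is satisfied.
Every stage carried; the claimant prevails.

claimant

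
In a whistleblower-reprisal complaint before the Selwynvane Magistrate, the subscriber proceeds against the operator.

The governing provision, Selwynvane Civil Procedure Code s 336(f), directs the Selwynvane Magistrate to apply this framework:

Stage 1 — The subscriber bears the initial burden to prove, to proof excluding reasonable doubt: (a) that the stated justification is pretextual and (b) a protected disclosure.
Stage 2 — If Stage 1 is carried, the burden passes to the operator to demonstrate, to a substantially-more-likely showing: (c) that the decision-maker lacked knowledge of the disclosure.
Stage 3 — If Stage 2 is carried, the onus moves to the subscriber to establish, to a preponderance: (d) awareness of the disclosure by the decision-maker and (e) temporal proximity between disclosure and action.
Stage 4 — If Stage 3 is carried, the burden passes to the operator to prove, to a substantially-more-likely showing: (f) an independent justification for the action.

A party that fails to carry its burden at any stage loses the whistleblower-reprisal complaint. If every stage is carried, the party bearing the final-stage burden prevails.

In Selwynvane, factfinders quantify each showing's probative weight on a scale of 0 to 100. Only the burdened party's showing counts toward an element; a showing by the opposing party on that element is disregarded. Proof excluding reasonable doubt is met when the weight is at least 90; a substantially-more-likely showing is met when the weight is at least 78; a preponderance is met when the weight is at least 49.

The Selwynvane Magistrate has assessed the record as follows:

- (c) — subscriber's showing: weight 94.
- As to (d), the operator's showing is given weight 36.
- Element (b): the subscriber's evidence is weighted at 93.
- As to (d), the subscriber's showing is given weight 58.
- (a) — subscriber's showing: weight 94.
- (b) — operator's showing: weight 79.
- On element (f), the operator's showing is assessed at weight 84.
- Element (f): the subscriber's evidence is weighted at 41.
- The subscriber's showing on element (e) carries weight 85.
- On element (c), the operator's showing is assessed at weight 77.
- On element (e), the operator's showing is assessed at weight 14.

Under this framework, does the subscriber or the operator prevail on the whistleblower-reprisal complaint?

subscriber

At Stage 1 the subscriber must meet proof excluding reasonable doubt (weight is at least 90): on (a) the weight is 94, ≥ 90, so (a) meets the standard; on (b) the weight is 93 (the operator's 79 is given no effect), ≥ 90, so (b) meets the standard.
  Stage 1 carried; the burden shifts to the operator.
At Stage 2 the operator must meet a substantially-more-likely showing (weight is at least 78): on (c) the weight is 77 (the subscriber's 94 is given no effect), < 78, so (c) does not meet the standard.
  The operator does not carry Stage 2.
The subscriber prevails.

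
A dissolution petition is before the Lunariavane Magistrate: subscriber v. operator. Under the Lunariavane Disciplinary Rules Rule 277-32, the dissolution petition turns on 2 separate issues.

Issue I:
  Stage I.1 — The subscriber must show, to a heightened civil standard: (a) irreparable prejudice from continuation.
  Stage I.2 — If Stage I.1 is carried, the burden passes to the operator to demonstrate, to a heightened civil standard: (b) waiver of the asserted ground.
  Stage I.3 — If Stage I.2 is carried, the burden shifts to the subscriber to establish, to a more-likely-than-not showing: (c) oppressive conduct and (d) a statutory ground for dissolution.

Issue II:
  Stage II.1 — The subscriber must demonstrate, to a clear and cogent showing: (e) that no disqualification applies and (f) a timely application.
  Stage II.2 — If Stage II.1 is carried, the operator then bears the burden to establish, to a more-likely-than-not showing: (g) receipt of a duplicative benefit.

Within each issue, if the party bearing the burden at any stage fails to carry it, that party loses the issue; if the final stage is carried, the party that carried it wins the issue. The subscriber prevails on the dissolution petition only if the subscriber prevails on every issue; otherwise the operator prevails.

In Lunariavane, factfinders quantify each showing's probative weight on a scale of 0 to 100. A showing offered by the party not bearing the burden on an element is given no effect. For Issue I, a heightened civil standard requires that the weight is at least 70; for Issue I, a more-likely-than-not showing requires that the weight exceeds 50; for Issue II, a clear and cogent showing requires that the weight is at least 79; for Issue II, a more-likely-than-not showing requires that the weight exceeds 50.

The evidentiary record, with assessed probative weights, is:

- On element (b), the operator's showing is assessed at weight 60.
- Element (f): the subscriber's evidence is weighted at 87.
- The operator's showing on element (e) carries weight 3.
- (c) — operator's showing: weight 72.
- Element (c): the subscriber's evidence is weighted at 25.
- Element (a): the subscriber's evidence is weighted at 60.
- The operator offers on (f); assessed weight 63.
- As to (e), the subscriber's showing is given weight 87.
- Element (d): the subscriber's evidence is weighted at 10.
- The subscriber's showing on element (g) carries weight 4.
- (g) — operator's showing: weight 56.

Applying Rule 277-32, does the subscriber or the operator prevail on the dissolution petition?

operator

— Issue I —
Stage I.1 — burden on subscriber; standard: a heightened civil standard (weight is at least 70).
    (a): 60 < 70 [not met]
  The subscriber does not carry Stage I.1.
The analysis ends at Stage I.1; the operator prevails on this issue.
— Issue II —
Stage II.1 (subscriber, a clear and cogent showing, weight is at least 79): (e) 87 (operator's 3 disregarded) ≥ 79 — meets; (f) 87 (operator's 63 disregarded) ≥ 79 — meets.
  Stage II.1 carried; the burden shifts to the operator.
Stage II.2 (operator, a more-likely-than-not showing, weight exceeds 50): (g) 56 (subscriber's 4 disregarded) > 50 — meets.
  The operator carries the last stage.
With every stage satisfied, the operator prevails on this issue.
Per-issue: Issue I → operator; Issue II → operator. The subscriber must prevail on every issue; overall, the operator prevails.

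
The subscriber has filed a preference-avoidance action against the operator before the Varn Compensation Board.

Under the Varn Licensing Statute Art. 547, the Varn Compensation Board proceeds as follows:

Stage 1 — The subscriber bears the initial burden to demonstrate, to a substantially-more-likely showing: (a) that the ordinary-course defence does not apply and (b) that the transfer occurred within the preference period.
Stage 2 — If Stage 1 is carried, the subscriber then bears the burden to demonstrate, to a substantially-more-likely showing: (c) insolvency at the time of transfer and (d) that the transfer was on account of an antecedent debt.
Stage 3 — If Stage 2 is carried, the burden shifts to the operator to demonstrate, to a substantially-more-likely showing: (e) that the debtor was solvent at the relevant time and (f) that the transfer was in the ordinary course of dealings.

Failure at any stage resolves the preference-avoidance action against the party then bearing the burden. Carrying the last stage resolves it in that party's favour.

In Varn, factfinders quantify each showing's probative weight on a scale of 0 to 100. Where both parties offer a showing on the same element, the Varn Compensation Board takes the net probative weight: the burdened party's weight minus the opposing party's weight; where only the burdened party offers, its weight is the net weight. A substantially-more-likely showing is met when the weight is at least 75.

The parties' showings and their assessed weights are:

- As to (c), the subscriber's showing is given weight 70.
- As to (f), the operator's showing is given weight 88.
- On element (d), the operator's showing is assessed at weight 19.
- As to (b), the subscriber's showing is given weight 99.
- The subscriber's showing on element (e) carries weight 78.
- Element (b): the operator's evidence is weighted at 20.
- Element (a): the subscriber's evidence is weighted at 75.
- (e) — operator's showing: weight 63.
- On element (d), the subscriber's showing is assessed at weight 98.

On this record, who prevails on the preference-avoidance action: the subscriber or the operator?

At Stage 1 the subscriber must meet a substantially-more-likely showing (weight is at least 75): on (a) the weight is 75, ≥ 75, so (a) meets the standard; on (b) the weight is 99 less the opposing 20 gives net 79, which does reach 75, so (b) meets the standard.
  Stage 1 is satisfied; the subscriber continues to bear the burden.
At Stage 2 the subscriber must meet a substantially-more-likely showing (weight is at least 75): on (c) the weight is 70, < 75, so (c) does not meet the standard; on (d) the weight is 98 less the opposing 19 gives net 79, which does reach 75, so (d) meets the standard.
  The subscriber does not carry Stage 2.
The operator prevails.

operator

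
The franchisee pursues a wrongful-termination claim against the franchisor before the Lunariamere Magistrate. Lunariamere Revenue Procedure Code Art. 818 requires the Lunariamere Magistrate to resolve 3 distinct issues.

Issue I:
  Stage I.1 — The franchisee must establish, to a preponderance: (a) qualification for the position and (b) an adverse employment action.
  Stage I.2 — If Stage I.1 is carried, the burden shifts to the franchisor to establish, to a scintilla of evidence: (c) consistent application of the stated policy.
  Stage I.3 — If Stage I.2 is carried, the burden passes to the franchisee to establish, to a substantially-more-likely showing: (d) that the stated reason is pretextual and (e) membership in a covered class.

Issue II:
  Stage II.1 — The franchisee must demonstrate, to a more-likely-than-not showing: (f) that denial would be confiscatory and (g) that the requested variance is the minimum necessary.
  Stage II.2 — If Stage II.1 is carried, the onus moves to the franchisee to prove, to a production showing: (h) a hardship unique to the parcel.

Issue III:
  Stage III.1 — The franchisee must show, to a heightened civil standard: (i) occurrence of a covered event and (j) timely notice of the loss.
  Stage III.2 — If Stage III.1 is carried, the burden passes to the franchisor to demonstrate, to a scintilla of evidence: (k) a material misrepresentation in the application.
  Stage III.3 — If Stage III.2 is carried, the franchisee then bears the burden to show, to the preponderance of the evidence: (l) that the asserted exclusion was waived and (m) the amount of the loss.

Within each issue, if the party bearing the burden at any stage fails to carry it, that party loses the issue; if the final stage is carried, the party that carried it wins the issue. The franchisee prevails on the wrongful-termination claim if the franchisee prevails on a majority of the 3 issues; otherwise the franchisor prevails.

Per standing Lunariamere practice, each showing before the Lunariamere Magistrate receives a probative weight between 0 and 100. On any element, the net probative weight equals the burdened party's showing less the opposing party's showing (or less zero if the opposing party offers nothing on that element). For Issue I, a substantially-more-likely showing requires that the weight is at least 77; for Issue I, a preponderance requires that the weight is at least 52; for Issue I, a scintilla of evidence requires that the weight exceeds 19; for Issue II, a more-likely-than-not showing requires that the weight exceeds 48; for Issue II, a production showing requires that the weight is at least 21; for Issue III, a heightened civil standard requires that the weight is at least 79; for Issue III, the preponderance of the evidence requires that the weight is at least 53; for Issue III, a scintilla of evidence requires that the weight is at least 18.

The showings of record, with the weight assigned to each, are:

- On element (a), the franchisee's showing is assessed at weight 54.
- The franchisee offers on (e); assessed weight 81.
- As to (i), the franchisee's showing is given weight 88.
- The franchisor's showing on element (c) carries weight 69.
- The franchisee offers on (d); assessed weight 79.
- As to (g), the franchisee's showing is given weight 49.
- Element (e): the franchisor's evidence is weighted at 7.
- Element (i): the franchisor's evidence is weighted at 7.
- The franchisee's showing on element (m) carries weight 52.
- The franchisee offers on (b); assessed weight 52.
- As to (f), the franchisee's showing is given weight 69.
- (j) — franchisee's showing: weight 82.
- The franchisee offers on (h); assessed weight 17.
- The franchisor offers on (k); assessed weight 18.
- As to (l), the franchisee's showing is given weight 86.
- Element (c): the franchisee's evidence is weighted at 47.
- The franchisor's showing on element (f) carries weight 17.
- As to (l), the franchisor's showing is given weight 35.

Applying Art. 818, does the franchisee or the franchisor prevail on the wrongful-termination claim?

franchisor

— Issue I —
At Stage I.1 the franchisee must meet a preponderance (weight is at least 52): on (a) the weight is 54, which does reach 52, so (a) meets the standard; on (b) the weight is 52, which does reach 52, so (b) meets the standard.
  Stage I.1 carried; the burden shifts to the franchisor.
At Stage I.2 the franchisor must meet a scintilla of evidence (weight exceeds 19): on (c) the weight is 69 less the opposing 47 gives net 22, which does exceed 19, so (c) meets the standard.
  The franchisor carries Stage I.2; the franchisee now bears the burden.
At Stage I.3 the franchisee must meet a substantially-more-likely showing (weight is at least 77): on (d) the weight is 79, ≥ 77, so (d) meets the standard; on (e) the weight is 81 less the opposing 7 gives net 74, < 77, so (e) does not meet the standard.
  The franchisee does not carry Stage I.3.
The franchisor prevails on this issue.
— Issue II —
Stage II.1 — burden on franchisee; standard: a more-likely-than-not showing (weight exceeds 48).
    (f): 69 − 17 = 52 > 48 [met]
    (g): 49 > 48 [met]
  All elements met. The franchisee retains the burden for Stage II.2.
Stage II.2 — burden on franchisee; standard: a production showing (weight is at least 21).
    (h): 17 < 21 [not met]
  Not every element is met, so the franchisee fails to carry Stage II.2.
So the franchisor prevails on this issue.
— Issue III —
At Stage III.1 the franchisee must meet a heightened civil standard (weight is at least 79): on (i) the weight is 88 less the opposing 7 gives net 81, which does reach 79, so (i) meets the standard; on (j) the weight is 82, which does reach 79, so (j) meets the standard.
  Stage III.1 carried; the burden shifts to the franchisor.
At Stage III.2 the franchisor must meet a scintilla of evidence (weight is at least 18): on (k) the weight is 18, ≥ 18, so (k) meets the standard.
  The franchisor carries Stage III.2; the franchisee now bears the burden.
At Stage III.3 the franchisee must meet the preponderance of the evidence (weight is at least 53): on (l) the weight is 86 less the opposing 35 gives net 51, which does not reach 53, so (l) does not meet the standard; on (m) the weight is 52, < 53, so (m) does not meet the standard.
  Stage III.3 not carried; the franchisee fails its burden.
So the franchisor prevails on this issue.
Per-issue: Issue I → franchisor; Issue II → franchisor; Issue III → franchisor. The franchisee must prevail on a majority of issues; overall, the franchisor prevails.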